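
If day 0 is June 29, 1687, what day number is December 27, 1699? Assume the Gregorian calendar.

4564

Jun 29, 1687 → Jun 29, 1688: 366 days (Feb 29, 1688 is in that span).
Jun 29, 1688 → Jun 29, 1689: 365 days.
Jun 29, 1689 → Jun 29, 1690: 365 days.
Jun 29, 1690 → Jun 29, 1691: 365 days.
Jun 29, 1691 → Jun 29, 1692: 366 days (Feb 29, 1692 is in that span).
Jun 29, 1692 → Jun 29, 1693: 365 days.
Jun 29, 1693 → Jun 29, 1694: 365 days.
Jun 29, 1694 → Jun 29, 1695: 365 days.
Jun 29, 1695 → Jun 29, 1696: 366 days (Feb 29, 1696 is in that span).
Jun 29, 1696 → Jun 29, 1697: 365 days.
Jun 29, 1697 → Jun 29, 1698: 365 days.
Jun 29, 1698 → Jun 29, 1699: 365 days.
Jun 29, 1699 → Jul 29, 1699: 30 days (June has 30).
Jul 29, 1699 → Aug 29, 1699: 31 days (July has 31).
Aug 29, 1699 → Sep 29, 1699: 31 days (August has 31).
Sep 29, 1699 → Oct 29, 1699: 30 days (September has 30).
Oct 29, 1699 → Nov 29, 1699: 31 days (October has 31).
Nov 29, 1699 → Dec 27, 1699: 28 days.
Total: 4564 days.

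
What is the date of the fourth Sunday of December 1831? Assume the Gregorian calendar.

December 25, 1831

December 1, 1831 is a Thursday.
The first Sunday is therefore December 4 (3 days later).
The fourth Sunday is 4 + 3×7 = December 25.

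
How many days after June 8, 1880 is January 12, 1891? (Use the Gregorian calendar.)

3870

Jun 8, 1880 → Jun 8, 1881: 365 days.
Jun 8, 1881 → Jun 8, 1882: 365 days.
Jun 8, 1882 → Jun 8, 1883: 365 days.
Jun 8, 1883 → Jun 8, 1884: 366 days (Feb 29, 1884 is in that span).
Jun 8, 1884 → Jun 8, 1885: 365 days.
Jun 8, 1885 → Jun 8, 1886: 365 days.
Jun 8, 1886 → Jun 8, 1887: 365 days.
Jun 8, 1887 → Jun 8, 1888: 366 days (Feb 29, 1888 is in that span).
Jun 8, 1888 → Jun 8, 1889: 365 days.
Jun 8, 1889 → Jun 8, 1890: 365 days.
Jun 8, 1890 → Jul 8, 1890: 30 days (June has 30).
Jul 8, 1890 → Aug 8, 1890: 31 days (July has 31).
Aug 8, 1890 → Sep 8, 1890: 31 days (August has 31).
Sep 8, 1890 → Oct 8, 1890: 30 days (September has 30).
Oct 8, 1890 → Nov 8, 1890: 31 days (October has 31).
Nov 8, 1890 → Dec 8, 1890: 30 days (November has 30).
Dec 8, 1890 → Jan 8, 1891: 31 days (December has 31).
Jan 8, 1891 → Jan 12, 1891: 4 days.
Total: 3870 days.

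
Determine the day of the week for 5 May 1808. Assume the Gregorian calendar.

Doomsday rule: the anchor day for the 1800s is Friday. For year 08: 8÷12 = 0 r 8, and 8÷4 = 2, so 0+8+2 = 10.
Friday + 10 ≡ Monday — that's 1808's doomsday.
In May the doomsday date is May 9.
May 5 is 4 days before May 9; 4 mod 7 = 4, so Monday − 4 = Thursday.

Thursday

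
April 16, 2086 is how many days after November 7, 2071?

Nov 7, 2071 → Nov 7, 2072: 366 days (Feb 29, 2072 is in that span).
Nov 7, 2072 → Nov 7, 2073: 365 days.
Nov 7, 2073 → Nov 7, 2074: 365 days.
Nov 7, 2074 → Nov 7, 2075: 365 days.
Nov 7, 2075 → Nov 7, 2076: 366 days (Feb 29, 2076 is in that span).
Nov 7, 2076 → Nov 7, 2077: 365 days.
Nov 7, 2077 → Nov 7, 2078: 365 days.
Nov 7, 2078 → Nov 7, 2079: 365 days.
Nov 7, 2079 → Nov 7, 2080: 366 days (Feb 29, 2080 is in that span).
Nov 7, 2080 → Nov 7, 2081: 365 days.
Nov 7, 2081 → Nov 7, 2082: 365 days.
Nov 7, 2082 → Nov 7, 2083: 365 days.
Nov 7, 2083 → Nov 7, 2084: 366 days (Feb 29, 2084 is in that span).
Nov 7, 2084 → Nov 7, 2085: 365 days.
Nov 7, 2085 → Dec 7, 2085: 30 days (November has 30).
Dec 7, 2085 → Jan 7, 2086: 31 days (December has 31).
Jan 7, 2086 → Feb 7, 2086: 31 days (January has 31).
Feb 7, 2086 → Mar 7, 2086: 28 days (February has 28).
Mar 7, 2086 → Apr 7, 2086: 31 days (March has 31).
Apr 7, 2086 → Apr 16, 2086: 9 days.
Total: 5274 days.

5274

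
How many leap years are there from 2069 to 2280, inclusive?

51

Multiples of 4 in [2069,2280]: 53.
Of those, multiples of 100: 2 (not leap unless ÷400).
Multiples of 400: 0.
Leap years = 53 − 2 + 0 = 51.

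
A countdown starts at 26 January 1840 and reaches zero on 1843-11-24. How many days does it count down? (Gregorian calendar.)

1398

Jan 26, 1840 → Jan 26, 1841: 366 days (Feb 29, 1840 is in that span).
Jan 26, 1841 → Jan 26, 1842: 365 days.
Jan 26, 1842 → Jan 26, 1843: 365 days.
Jan 26, 1843 → Feb 26, 1843: 31 days (January has 31).
Feb 26, 1843 → Mar 26, 1843: 28 days (February has 28).
Mar 26, 1843 → Apr 26, 1843: 31 days (March has 31).
Apr 26, 1843 → May 26, 1843: 30 days (April has 30).
May 26, 1843 → Jun 26, 1843: 31 days (May has 31).
Jun 26, 1843 → Jul 26, 1843: 30 days (June has 30).
Jul 26, 1843 → Aug 26, 1843: 31 days (July has 31).
Aug 26, 1843 → Sep 26, 1843: 31 days (August has 31).
Sep 26, 1843 → Oct 26, 1843: 30 days (September has 30).
Oct 26, 1843 → Nov 24, 1843: 29 days.
Total: 1398 days.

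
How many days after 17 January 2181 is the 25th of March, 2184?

Jan 17, 2181 → Jan 17, 2182: 365 days.
Jan 17, 2182 → Jan 17, 2183: 365 days.
Jan 17, 2183 → Jan 17, 2184: 365 days.
Jan 17, 2184 → Feb 17, 2184: 31 days (January has 31).
Feb 17, 2184 → Mar 17, 2184: 29 days (February has 29).
Mar 17, 2184 → Mar 25, 2184: 8 days.
Total: 1163 days.

1163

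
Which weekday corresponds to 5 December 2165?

Doomsday rule: the anchor day for the 2100s is Sunday. For year 65: 65÷12 = 5 r 5, and 5÷4 = 1, so 5+5+1 = 11.
Sunday + 11 ≡ Thursday — that's 2165's doomsday.
In December the doomsday date is Dec 12.
Dec 5 is 7 days before Dec 12; 7 mod 7 = 0, so Thursday − 0 = Thursday.

Thursday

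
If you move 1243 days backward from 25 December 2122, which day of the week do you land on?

Dec 25, 2122 is a Friday.
1243 mod 7 = 4, so 1243 days before a Friday is Friday − 4 = Monday.

Monday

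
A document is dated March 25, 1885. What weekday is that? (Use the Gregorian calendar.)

Wednesday

January 1, 1885 is a Thursday.
Jan 1, 1885 → Feb 1, 1885: 31 days (January has 31).
Feb 1, 1885 → Mar 1, 1885: 28 days (February has 28).
Mar 1, 1885 → Mar 25, 1885: 24 days.
Total: 83 days.
83 mod 7 = 6, so Thursday + 6 = Wednesday.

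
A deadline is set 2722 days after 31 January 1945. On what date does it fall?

+365 (one year) → Jan 31, 1946 (2357 left).
+365 (one year) → Jan 31, 1947 (1992 left).
+365 (one year) → Jan 31, 1948 (1627 left).
+366 (one year; includes Feb 29, 1948) → Jan 31, 1949 (1261 left).
+365 (one year) → Jan 31, 1950 (896 left).
+365 (one year) → Jan 31, 1951 (531 left).
+365 (one year) → Jan 31, 1952 (166 left).
Jan has 31 days: +1 → Feb 1, 1952 (165 left).
Feb has 29 days: +29 → Mar 1, 1952 (136 left).
Mar has 31 days: +31 → Apr 1, 1952 (105 left).
Apr has 30 days: +30 → May 1, 1952 (75 left).
May has 31 days: +31 → Jun 1, 1952 (44 left).
Jun has 30 days: +30 → Jul 1, 1952 (14 left).
+14 → Jul 15, 1952.

July 15, 1952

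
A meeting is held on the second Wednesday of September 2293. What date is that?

September 1, 2293 is a Friday.
The first Wednesday is therefore September 6 (5 days later).
The second Wednesday is 6 + 1×7 = September 13.

September 13, 2293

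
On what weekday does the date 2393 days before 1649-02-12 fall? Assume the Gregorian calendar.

First find the weekday of Feb 12, 1649. Doomsday rule: the anchor day for the 1600s is Tuesday. For year 49: 49÷12 = 4 r 1, and 1÷4 = 0, so 4+1+0 = 5.
Tuesday + 5 ≡ Sunday — that's 1649's doomsday.
In February the doomsday date is Feb 28 (1649 is not a leap year).
Feb 12 is 16 days before Feb 28; 16 mod 7 = 2, so Sunday − 2 = Friday.
2393 mod 7 = 6, so 2393 days before a Friday is Friday − 6 = Saturday.

Saturday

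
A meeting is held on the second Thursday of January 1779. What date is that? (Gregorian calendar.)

January 14, 1779

January 1, 1779 is a Friday.
The first Thursday is therefore January 7 (6 days later).
The second Thursday is 7 + 1×7 = January 14.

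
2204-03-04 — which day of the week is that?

Sunday

Doomsday rule: the anchor day for the 2200s is Friday. For year 04: 4÷12 = 0 r 4, and 4÷4 = 1, so 0+4+1 = 5.
Friday + 5 ≡ Wednesday — that's 2204's doomsday.
In March the doomsday date is Mar 14.
Mar 4 is 10 days before Mar 14; 10 mod 7 = 3, so Wednesday − 3 = Sunday.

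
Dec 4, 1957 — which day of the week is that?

Wednesday

January 1, 1957 is a Tuesday.
Jan 1, 1957 → Feb 1, 1957: 31 days (January has 31).
Feb 1, 1957 → Mar 1, 1957: 28 days (February has 28).
Mar 1, 1957 → Apr 1, 1957: 31 days (March has 31).
Apr 1, 1957 → May 1, 1957: 30 days (April has 30).
May 1, 1957 → Jun 1, 1957: 31 days (May has 31).
Jun 1, 1957 → Jul 1, 1957: 30 days (June has 30).
Jul 1, 1957 → Aug 1, 1957: 31 days (July has 31).
Aug 1, 1957 → Sep 1, 1957: 31 days (August has 31).
Sep 1, 1957 → Oct 1, 1957: 30 days (September has 30).
Oct 1, 1957 → Nov 1, 1957: 31 days (October has 31).
Nov 1, 1957 → Dec 1, 1957: 30 days (November has 30).
Dec 1, 1957 → Dec 4, 1957: 3 days.
Total: 337 days.
337 mod 7 = 1, so Tuesday + 1 = Wednesday.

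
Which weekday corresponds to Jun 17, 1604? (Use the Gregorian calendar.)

Thursday

Doomsday rule: the anchor day for the 1600s is Tuesday. For year 04: 4÷12 = 0 r 4, and 4÷4 = 1, so 0+4+1 = 5.
Tuesday + 5 ≡ Sunday — that's 1604's doomsday.
In June the doomsday date is Jun 6.
Jun 17 is 11 days after Jun 6; 11 mod 7 = 4, so Sunday + 4 = Thursday.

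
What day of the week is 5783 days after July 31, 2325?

First find the weekday of Jul 31, 2325. Doomsday rule: the anchor day for the 2300s is Wednesday. For year 25: 25÷12 = 2 r 1, and 1÷4 = 0, so 2+1+0 = 3.
Wednesday + 3 ≡ Saturday — that's 2325's doomsday.
In July the doomsday date is Jul 11.
Jul 31 is 20 days after Jul 11; 20 mod 7 = 6, so Saturday + 6 = Friday.
5783 mod 7 = 1, so 5783 days after a Friday is Friday + 1 = Saturday.

Saturday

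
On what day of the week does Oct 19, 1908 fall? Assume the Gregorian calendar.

Monday

January 1, 1908 is a Wednesday.
Jan 1, 1908 → Feb 1, 1908: 31 days (January has 31).
Feb 1, 1908 → Mar 1, 1908: 29 days (February has 29).
Mar 1, 1908 → Apr 1, 1908: 31 days (March has 31).
Apr 1, 1908 → May 1, 1908: 30 days (April has 30).
May 1, 1908 → Jun 1, 1908: 31 days (May has 31).
Jun 1, 1908 → Jul 1, 1908: 30 days (June has 30).
Jul 1, 1908 → Aug 1, 1908: 31 days (July has 31).
Aug 1, 1908 → Sep 1, 1908: 31 days (August has 31).
Sep 1, 1908 → Oct 1, 1908: 30 days (September has 30).
Oct 1, 1908 → Oct 19, 1908: 18 days.
Total: 292 days.
292 mod 7 = 5, so Wednesday + 5 = Monday.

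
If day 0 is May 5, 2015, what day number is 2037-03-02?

May 5, 2015 → May 5, 2016: 366 days (Feb 29, 2016 is in that span).
May 5, 2016 → May 5, 2017: 365 days.
May 5, 2017 → May 5, 2018: 365 days.
May 5, 2018 → May 5, 2019: 365 days.
May 5, 2019 → May 5, 2020: 366 days (Feb 29, 2020 is in that span).
May 5, 2020 → May 5, 2021: 365 days.
May 5, 2021 → May 5, 2022: 365 days.
May 5, 2022 → May 5, 2023: 365 days.
May 5, 2023 → May 5, 2024: 366 days (Feb 29, 2024 is in that span).
May 5, 2024 → May 5, 2025: 365 days.
May 5, 2025 → May 5, 2026: 365 days.
May 5, 2026 → May 5, 2027: 365 days.
May 5, 2027 → May 5, 2028: 366 days (Feb 29, 2028 is in that span).
May 5, 2028 → May 5, 2029: 365 days.
May 5, 2029 → May 5, 2030: 365 days.
May 5, 2030 → May 5, 2031: 365 days.
May 5, 2031 → May 5, 2032: 366 days (Feb 29, 2032 is in that span).
May 5, 2032 → May 5, 2033: 365 days.
May 5, 2033 → May 5, 2034: 365 days.
May 5, 2034 → May 5, 2035: 365 days.
May 5, 2035 → May 5, 2036: 366 days (Feb 29, 2036 is in that span).
May 5, 2036 → Jun 5, 2036: 31 days (May has 31).
Jun 5, 2036 → Jul 5, 2036: 30 days (June has 30).
Jul 5, 2036 → Aug 5, 2036: 31 days (July has 31).
Aug 5, 2036 → Sep 5, 2036: 31 days (August has 31).
Sep 5, 2036 → Oct 5, 2036: 30 days (September has 30).
Oct 5, 2036 → Nov 5, 2036: 31 days (October has 31).
Nov 5, 2036 → Dec 5, 2036: 30 days (November has 30).
Dec 5, 2036 → Jan 5, 2037: 31 days (December has 31).
Jan 5, 2037 → Feb 5, 2037: 31 days (January has 31).
Feb 5, 2037 → Mar 2, 2037: 25 days.
Total: 7972 days.

7972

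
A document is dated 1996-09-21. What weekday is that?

Doomsday rule: the anchor day for the 1900s is Wednesday. For year 96: 96÷12 = 8 r 0, and 0÷4 = 0, so 8+0+0 = 8.
Wednesday + 8 ≡ Thursday — that's 1996's doomsday.
In September the doomsday date is Sep 5.
Sep 21 is 16 days after Sep 5; 16 mod 7 = 2, so Thursday + 2 = Saturday.

Saturday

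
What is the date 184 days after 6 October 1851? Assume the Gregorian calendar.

Oct has 31 days: +26 → Nov 1, 1851 (158 left).
Nov has 30 days: +30 → Dec 1, 1851 (128 left).
Dec has 31 days: +31 → Jan 1, 1852 (97 left).
Jan has 31 days: +31 → Feb 1, 1852 (66 left).
Feb has 29 days: +29 → Mar 1, 1852 (37 left).
Mar has 31 days: +31 → Apr 1, 1852 (6 left).
+6 → Apr 7, 1852.

April 7, 1852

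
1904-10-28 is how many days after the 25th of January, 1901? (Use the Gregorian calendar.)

Jan 25, 1901 → Jan 25, 1902: 365 days.
Jan 25, 1902 → Jan 25, 1903: 365 days.
Jan 25, 1903 → Jan 25, 1904: 365 days.
Jan 25, 1904 → Feb 25, 1904: 31 days (January has 31).
Feb 25, 1904 → Mar 25, 1904: 29 days (February has 29).
Mar 25, 1904 → Apr 25, 1904: 31 days (March has 31).
Apr 25, 1904 → May 25, 1904: 30 days (April has 30).
May 25, 1904 → Jun 25, 1904: 31 days (May has 31).
Jun 25, 1904 → Jul 25, 1904: 30 days (June has 30).
Jul 25, 1904 → Aug 25, 1904: 31 days (July has 31).
Aug 25, 1904 → Sep 25, 1904: 31 days (August has 31).
Sep 25, 1904 → Oct 25, 1904: 30 days (September has 30).
Oct 25, 1904 → Oct 28, 1904: 3 days.
Total: 1372 days.

1372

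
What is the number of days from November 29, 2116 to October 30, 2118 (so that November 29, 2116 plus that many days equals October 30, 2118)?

700

Nov 29, 2116 → Nov 29, 2117: 365 days.
Nov 29, 2117 → Dec 29, 2117: 30 days (November has 30).
Dec 29, 2117 → Jan 29, 2118: 31 days (December has 31).
Jan 29, 2118 → Feb 28, 2118: 30 days (January has 31).
Feb 28, 2118 → Mar 28, 2118: 28 days (February has 28).
Mar 28, 2118 → Apr 28, 2118: 31 days (March has 31).
Apr 28, 2118 → May 28, 2118: 30 days (April has 30).
May 28, 2118 → Jun 28, 2118: 31 days (May has 31).
Jun 28, 2118 → Jul 28, 2118: 30 days (June has 30).
Jul 28, 2118 → Aug 28, 2118: 31 days (July has 31).
Aug 28, 2118 → Sep 28, 2118: 31 days (August has 31).
Sep 28, 2118 → Oct 28, 2118: 30 days (September has 30).
Oct 28, 2118 → Oct 30, 2118: 2 days.
Total: 700 days.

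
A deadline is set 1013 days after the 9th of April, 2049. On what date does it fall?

+365 (one year) → Apr 9, 2050 (648 left).
+365 (one year) → Apr 9, 2051 (283 left).
Apr has 30 days: +22 → May 1, 2051 (261 left).
May has 31 days: +31 → Jun 1, 2051 (230 left).
Jun has 30 days: +30 → Jul 1, 2051 (200 left).
Jul has 31 days: +31 → Aug 1, 2051 (169 left).
Aug has 31 days: +31 → Sep 1, 2051 (138 left).
Sep has 30 days: +30 → Oct 1, 2051 (108 left).
Oct has 31 days: +31 → Nov 1, 2051 (77 left).
Nov has 30 days: +30 → Dec 1, 2051 (47 left).
Dec has 31 days: +31 → Jan 1, 2052 (16 left).
+16 → Jan 17, 2052.

January 17, 2052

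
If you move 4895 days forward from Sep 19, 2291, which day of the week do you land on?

Sep 19, 2291 is a Saturday.
4895 mod 7 = 2, so 4895 days after a Saturday is Saturday + 2 = Monday.

Monday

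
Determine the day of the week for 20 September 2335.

Friday

Doomsday rule: the anchor day for the 2300s is Wednesday. For year 35: 35÷12 = 2 r 11, and 11÷4 = 2, so 2+11+2 = 15.
Wednesday + 15 ≡ Thursday — that's 2335's doomsday.
In September the doomsday date is Sep 5.
Sep 20 is 15 days after Sep 5; 15 mod 7 = 1, so Thursday + 1 = Friday.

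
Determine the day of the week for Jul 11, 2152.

Tuesday

Doomsday rule: the anchor day for the 2100s is Sunday. For year 52: 52÷12 = 4 r 4, and 4÷4 = 1, so 4+4+1 = 9.
Sunday + 9 ≡ Tuesday — that's 2152's doomsday.
In July the doomsday date is Jul 11.
Jul 11 is the doomsday itself: Tuesday.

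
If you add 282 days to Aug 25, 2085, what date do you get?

Aug has 31 days: +7 → Sep 1, 2085 (275 left).
Sep has 30 days: +30 → Oct 1, 2085 (245 left).
Oct has 31 days: +31 → Nov 1, 2085 (214 left).
Nov has 30 days: +30 → Dec 1, 2085 (184 left).
Dec has 31 days: +31 → Jan 1, 2086 (153 left).
Jan has 31 days: +31 → Feb 1, 2086 (122 left).
Feb has 28 days: +28 → Mar 1, 2086 (94 left).
Mar has 31 days: +31 → Apr 1, 2086 (63 left).
Apr has 30 days: +30 → May 1, 2086 (33 left).
May has 31 days: +31 → Jun 1, 2086 (2 left).
+2 → Jun 3, 2086.

June 3, 2086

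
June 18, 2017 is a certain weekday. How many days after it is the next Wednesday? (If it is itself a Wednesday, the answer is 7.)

3

Jun 18, 2017 is a Sunday.
From Sunday to the next Wednesday is 3 days.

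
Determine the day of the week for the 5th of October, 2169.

Thursday

Doomsday rule: the anchor day for the 2100s is Sunday. For year 69: 69÷12 = 5 r 9, and 9÷4 = 2, so 5+9+2 = 16.
Sunday + 16 ≡ Tuesday — that's 2169's doomsday.
In October the doomsday date is Oct 10.
Oct 5 is 5 days before Oct 10; 5 mod 7 = 5, so Tuesday − 5 = Thursday.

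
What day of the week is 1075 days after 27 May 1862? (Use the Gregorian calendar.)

First find the weekday of May 27, 1862. Doomsday rule: the anchor day for the 1800s is Friday. For year 62: 62÷12 = 5 r 2, and 2÷4 = 0, so 5+2+0 = 7.
Friday + 7 ≡ Friday — that's 1862's doomsday.
In May the doomsday date is May 9.
May 27 is 18 days after May 9; 18 mod 7 = 4, so Friday + 4 = Tuesday.
1075 mod 7 = 4, so 1075 days after a Tuesday is Tuesday + 4 = Saturday.

Saturday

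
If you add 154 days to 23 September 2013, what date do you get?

Sep has 30 days: +8 → Oct 1, 2013 (146 left).
Oct has 31 days: +31 → Nov 1, 2013 (115 left).
Nov has 30 days: +30 → Dec 1, 2013 (85 left).
Dec has 31 days: +31 → Jan 1, 2014 (54 left).
Jan has 31 days: +31 → Feb 1, 2014 (23 left).
+23 → Feb 24, 2014.

February 24, 2014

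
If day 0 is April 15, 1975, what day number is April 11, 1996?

Apr 15, 1975 → Apr 15, 1976: 366 days (Feb 29, 1976 is in that span).
Apr 15, 1976 → Apr 15, 1977: 365 days.
Apr 15, 1977 → Apr 15, 1978: 365 days.
Apr 15, 1978 → Apr 15, 1979: 365 days.
Apr 15, 1979 → Apr 15, 1980: 366 days (Feb 29, 1980 is in that span).
Apr 15, 1980 → Apr 15, 1981: 365 days.
Apr 15, 1981 → Apr 15, 1982: 365 days.
Apr 15, 1982 → Apr 15, 1983: 365 days.
Apr 15, 1983 → Apr 15, 1984: 366 days (Feb 29, 1984 is in that span).
Apr 15, 1984 → Apr 15, 1985: 365 days.
Apr 15, 1985 → Apr 15, 1986: 365 days.
Apr 15, 1986 → Apr 15, 1987: 365 days.
Apr 15, 1987 → Apr 15, 1988: 366 days (Feb 29, 1988 is in that span).
Apr 15, 1988 → Apr 15, 1989: 365 days.
Apr 15, 1989 → Apr 15, 1990: 365 days.
Apr 15, 1990 → Apr 15, 1991: 365 days.
Apr 15, 1991 → Apr 15, 1992: 366 days (Feb 29, 1992 is in that span).
Apr 15, 1992 → Apr 15, 1993: 365 days.
Apr 15, 1993 → Apr 15, 1994: 365 days.
Apr 15, 1994 → Apr 15, 1995: 365 days.
Apr 15, 1995 → May 15, 1995: 30 days (April has 30).
May 15, 1995 → Jun 15, 1995: 31 days (May has 31).
Jun 15, 1995 → Jul 15, 1995: 30 days (June has 30).
Jul 15, 1995 → Aug 15, 1995: 31 days (July has 31).
Aug 15, 1995 → Sep 15, 1995: 31 days (August has 31).
Sep 15, 1995 → Oct 15, 1995: 30 days (September has 30).
Oct 15, 1995 → Nov 15, 1995: 31 days (October has 31).
Nov 15, 1995 → Dec 15, 1995: 30 days (November has 30).
Dec 15, 1995 → Jan 15, 1996: 31 days (December has 31).
Jan 15, 1996 → Feb 15, 1996: 31 days (January has 31).
Feb 15, 1996 → Mar 15, 1996: 29 days (February has 29).
Mar 15, 1996 → Apr 11, 1996: 27 days.
Total: 7667 days.

7667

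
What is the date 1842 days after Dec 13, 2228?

+365 (one year) → Dec 13, 2229 (1477 left).
+365 (one year) → Dec 13, 2230 (1112 left).
+365 (one year) → Dec 13, 2231 (747 left).
+366 (one year; includes Feb 29, 2232) → Dec 13, 2232 (381 left).
Dec has 31 days: +19 → Jan 1, 2233 (362 left).
Jan has 31 days: +31 → Feb 1, 2233 (331 left).
Feb has 28 days: +28 → Mar 1, 2233 (303 left).
Mar has 31 days: +31 → Apr 1, 2233 (272 left).
Apr has 30 days: +30 → May 1, 2233 (242 left).
May has 31 days: +31 → Jun 1, 2233 (211 left).
Jun has 30 days: +30 → Jul 1, 2233 (181 left).
Jul has 31 days: +31 → Aug 1, 2233 (150 left).
Aug has 31 days: +31 → Sep 1, 2233 (119 left).
Sep has 30 days: +30 → Oct 1, 2233 (89 left).
Oct has 31 days: +31 → Nov 1, 2233 (58 left).
Nov has 30 days: +30 → Dec 1, 2233 (28 left).
+28 → Dec 29, 2233.

December 29, 2233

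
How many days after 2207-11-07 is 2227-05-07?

Nov 7, 2207 → Nov 7, 2208: 366 days (Feb 29, 2208 is in that span).
Nov 7, 2208 → Nov 7, 2209: 365 days.
Nov 7, 2209 → Nov 7, 2210: 365 days.
Nov 7, 2210 → Nov 7, 2211: 365 days.
Nov 7, 2211 → Nov 7, 2212: 366 days (Feb 29, 2212 is in that span).
Nov 7, 2212 → Nov 7, 2213: 365 days.
Nov 7, 2213 → Nov 7, 2214: 365 days.
Nov 7, 2214 → Nov 7, 2215: 365 days.
Nov 7, 2215 → Nov 7, 2216: 366 days (Feb 29, 2216 is in that span).
Nov 7, 2216 → Nov 7, 2217: 365 days.
Nov 7, 2217 → Nov 7, 2218: 365 days.
Nov 7, 2218 → Nov 7, 2219: 365 days.
Nov 7, 2219 → Nov 7, 2220: 366 days (Feb 29, 2220 is in that span).
Nov 7, 2220 → Nov 7, 2221: 365 days.
Nov 7, 2221 → Nov 7, 2222: 365 days.
Nov 7, 2222 → Nov 7, 2223: 365 days.
Nov 7, 2223 → Nov 7, 2224: 366 days (Feb 29, 2224 is in that span).
Nov 7, 2224 → Nov 7, 2225: 365 days.
Nov 7, 2225 → Nov 7, 2226: 365 days.
Nov 7, 2226 → Dec 7, 2226: 30 days (November has 30).
Dec 7, 2226 → Jan 7, 2227: 31 days (December has 31).
Jan 7, 2227 → Feb 7, 2227: 31 days (January has 31).
Feb 7, 2227 → Mar 7, 2227: 28 days (February has 28).
Mar 7, 2227 → Apr 7, 2227: 31 days (March has 31).
Apr 7, 2227 → May 7, 2227: 30 days.
Total: 7121 days.

7121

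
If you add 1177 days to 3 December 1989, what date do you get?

February 22, 1993

+365 (one year) → Dec 3, 1990 (812 left).
+365 (one year) → Dec 3, 1991 (447 left).
+366 (one year; includes Feb 29, 1992) → Dec 3, 1992 (81 left).
Dec has 31 days: +29 → Jan 1, 1993 (52 left).
Jan has 31 days: +31 → Feb 1, 1993 (21 left).
+21 → Feb 22, 1993.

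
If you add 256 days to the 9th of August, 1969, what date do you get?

April 22, 1970

Aug has 31 days: +23 → Sep 1, 1969 (233 left).
Sep has 30 days: +30 → Oct 1, 1969 (203 left).
Oct has 31 days: +31 → Nov 1, 1969 (172 left).
Nov has 30 days: +30 → Dec 1, 1969 (142 left).
Dec has 31 days: +31 → Jan 1, 1970 (111 left).
Jan has 31 days: +31 → Feb 1, 1970 (80 left).
Feb has 28 days: +28 → Mar 1, 1970 (52 left).
Mar has 31 days: +31 → Apr 1, 1970 (21 left).
+21 → Apr 22, 1970.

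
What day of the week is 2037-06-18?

Doomsday rule: the anchor day for the 2000s is Tuesday. For year 37: 37÷12 = 3 r 1, and 1÷4 = 0, so 3+1+0 = 4.
Tuesday + 4 ≡ Saturday — that's 2037's doomsday.
In June the doomsday date is Jun 6.
Jun 18 is 12 days after Jun 6; 12 mod 7 = 5, so Saturday + 5 = Thursday.

Thursday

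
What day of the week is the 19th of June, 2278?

Doomsday rule: the anchor day for the 2200s is Friday. For year 78: 78÷12 = 6 r 6, and 6÷4 = 1, so 6+6+1 = 13.
Friday + 13 ≡ Thursday — that's 2278's doomsday.
In June the doomsday date is Jun 6.
Jun 19 is 13 days after Jun 6; 13 mod 7 = 6, so Thursday + 6 = Wednesday.

Wednesday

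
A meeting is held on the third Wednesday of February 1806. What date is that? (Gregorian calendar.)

February 19, 1806

February 1, 1806 is a Saturday.
The first Wednesday is therefore February 5 (4 days later).
The third Wednesday is 5 + 2×7 = February 19.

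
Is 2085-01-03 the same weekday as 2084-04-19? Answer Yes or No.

Yes

From Apr 19, 2084 to Jan 3, 2085 is 259 days.
259 mod 7 = 0, so they are the same weekday.
(Apr 19, 2084 is a Wednesday; Jan 3, 2085 is a Wednesday.)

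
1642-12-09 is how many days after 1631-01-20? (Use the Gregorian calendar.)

Jan 20, 1631 → Jan 20, 1632: 365 days.
Jan 20, 1632 → Jan 20, 1633: 366 days (Feb 29, 1632 is in that span).
Jan 20, 1633 → Jan 20, 1634: 365 days.
Jan 20, 1634 → Jan 20, 1635: 365 days.
Jan 20, 1635 → Jan 20, 1636: 365 days.
Jan 20, 1636 → Jan 20, 1637: 366 days (Feb 29, 1636 is in that span).
Jan 20, 1637 → Jan 20, 1638: 365 days.
Jan 20, 1638 → Jan 20, 1639: 365 days.
Jan 20, 1639 → Jan 20, 1640: 365 days.
Jan 20, 1640 → Jan 20, 1641: 366 days (Feb 29, 1640 is in that span).
Jan 20, 1641 → Jan 20, 1642: 365 days.
Jan 20, 1642 → Feb 20, 1642: 31 days (January has 31).
Feb 20, 1642 → Mar 20, 1642: 28 days (February has 28).
Mar 20, 1642 → Apr 20, 1642: 31 days (March has 31).
Apr 20, 1642 → May 20, 1642: 30 days (April has 30).
May 20, 1642 → Jun 20, 1642: 31 days (May has 31).
Jun 20, 1642 → Jul 20, 1642: 30 days (June has 30).
Jul 20, 1642 → Aug 20, 1642: 31 days (July has 31).
Aug 20, 1642 → Sep 20, 1642: 31 days (August has 31).
Sep 20, 1642 → Oct 20, 1642: 30 days (September has 30).
Oct 20, 1642 → Nov 20, 1642: 31 days (October has 31).
Nov 20, 1642 → Dec 9, 1642: 19 days.
Total: 4341 days.

4341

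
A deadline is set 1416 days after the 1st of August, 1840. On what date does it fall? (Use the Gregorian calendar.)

+365 (one year) → Aug 1, 1841 (1051 left).
+365 (one year) → Aug 1, 1842 (686 left).
+365 (one year) → Aug 1, 1843 (321 left).
Aug has 31 days: +31 → Sep 1, 1843 (290 left).
Sep has 30 days: +30 → Oct 1, 1843 (260 left).
Oct has 31 days: +31 → Nov 1, 1843 (229 left).
Nov has 30 days: +30 → Dec 1, 1843 (199 left).
Dec has 31 days: +31 → Jan 1, 1844 (168 left).
Jan has 31 days: +31 → Feb 1, 1844 (137 left).
Feb has 29 days: +29 → Mar 1, 1844 (108 left).
Mar has 31 days: +31 → Apr 1, 1844 (77 left).
Apr has 30 days: +30 → May 1, 1844 (47 left).
May has 31 days: +31 → Jun 1, 1844 (16 left).
+16 → Jun 17, 1844.

June 17, 1844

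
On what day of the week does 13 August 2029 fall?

Doomsday rule: the anchor day for the 2000s is Tuesday. For year 29: 29÷12 = 2 r 5, and 5÷4 = 1, so 2+5+1 = 8.
Tuesday + 8 ≡ Wednesday — that's 2029's doomsday.
In August the doomsday date is Aug 8.
Aug 13 is 5 days after Aug 8; 5 mod 7 = 5, so Wednesday + 5 = Monday.

Monday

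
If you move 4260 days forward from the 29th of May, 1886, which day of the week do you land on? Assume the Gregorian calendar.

May 29, 1886 is a Saturday.
4260 mod 7 = 4, so 4260 days after a Saturday is Saturday + 4 = Wednesday.

Wednesday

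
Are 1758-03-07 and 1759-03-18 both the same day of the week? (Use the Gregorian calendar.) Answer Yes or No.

No

From Mar 7, 1758 to Mar 18, 1759 is 376 days.
376 mod 7 = 5, so they are different weekdays.
(Mar 7, 1758 is a Tuesday; Mar 18, 1759 is a Sunday.)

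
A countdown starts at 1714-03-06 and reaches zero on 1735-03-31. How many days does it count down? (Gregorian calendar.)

7695

Mar 6, 1714 → Mar 6, 1715: 365 days.
Mar 6, 1715 → Mar 6, 1716: 366 days (Feb 29, 1716 is in that span).
Mar 6, 1716 → Mar 6, 1717: 365 days.
Mar 6, 1717 → Mar 6, 1718: 365 days.
Mar 6, 1718 → Mar 6, 1719: 365 days.
Mar 6, 1719 → Mar 6, 1720: 366 days (Feb 29, 1720 is in that span).
Mar 6, 1720 → Mar 6, 1721: 365 days.
Mar 6, 1721 → Mar 6, 1722: 365 days.
Mar 6, 1722 → Mar 6, 1723: 365 days.
Mar 6, 1723 → Mar 6, 1724: 366 days (Feb 29, 1724 is in that span).
Mar 6, 1724 → Mar 6, 1725: 365 days.
Mar 6, 1725 → Mar 6, 1726: 365 days.
Mar 6, 1726 → Mar 6, 1727: 365 days.
Mar 6, 1727 → Mar 6, 1728: 366 days (Feb 29, 1728 is in that span).
Mar 6, 1728 → Mar 6, 1729: 365 days.
Mar 6, 1729 → Mar 6, 1730: 365 days.
Mar 6, 1730 → Mar 6, 1731: 365 days.
Mar 6, 1731 → Mar 6, 1732: 366 days (Feb 29, 1732 is in that span).
Mar 6, 1732 → Mar 6, 1733: 365 days.
Mar 6, 1733 → Mar 6, 1734: 365 days.
Mar 6, 1734 → Apr 6, 1734: 31 days (March has 31).
Apr 6, 1734 → May 6, 1734: 30 days (April has 30).
May 6, 1734 → Jun 6, 1734: 31 days (May has 31).
Jun 6, 1734 → Jul 6, 1734: 30 days (June has 30).
Jul 6, 1734 → Aug 6, 1734: 31 days (July has 31).
Aug 6, 1734 → Sep 6, 1734: 31 days (August has 31).
Sep 6, 1734 → Oct 6, 1734: 30 days (September has 30).
Oct 6, 1734 → Nov 6, 1734: 31 days (October has 31).
Nov 6, 1734 → Dec 6, 1734: 30 days (November has 30).
Dec 6, 1734 → Jan 6, 1735: 31 days (December has 31).
Jan 6, 1735 → Feb 6, 1735: 31 days (January has 31).
Feb 6, 1735 → Mar 6, 1735: 28 days (February has 28).
Mar 6, 1735 → Mar 31, 1735: 25 days.
Total: 7695 days.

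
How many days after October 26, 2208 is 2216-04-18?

2731

Oct 26, 2208 → Oct 26, 2209: 365 days.
Oct 26, 2209 → Oct 26, 2210: 365 days.
Oct 26, 2210 → Oct 26, 2211: 365 days.
Oct 26, 2211 → Oct 26, 2212: 366 days (Feb 29, 2212 is in that span).
Oct 26, 2212 → Oct 26, 2213: 365 days.
Oct 26, 2213 → Oct 26, 2214: 365 days.
Oct 26, 2214 → Oct 26, 2215: 365 days.
Oct 26, 2215 → Nov 26, 2215: 31 days (October has 31).
Nov 26, 2215 → Dec 26, 2215: 30 days (November has 30).
Dec 26, 2215 → Jan 26, 2216: 31 days (December has 31).
Jan 26, 2216 → Feb 26, 2216: 31 days (January has 31).
Feb 26, 2216 → Mar 26, 2216: 29 days (February has 29).
Mar 26, 2216 → Apr 18, 2216: 23 days.
Total: 2731 days.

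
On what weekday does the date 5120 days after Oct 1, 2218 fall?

First find the weekday of Oct 1, 2218. Doomsday rule: the anchor day for the 2200s is Friday. For year 18: 18÷12 = 1 r 6, and 6÷4 = 1, so 1+6+1 = 8.
Friday + 8 ≡ Saturday — that's 2218's doomsday.
In October the doomsday date is Oct 10.
Oct 1 is 9 days before Oct 10; 9 mod 7 = 2, so Saturday − 2 = Thursday.
5120 mod 7 = 3, so 5120 days after a Thursday is Thursday + 3 = Sunday.

Sunday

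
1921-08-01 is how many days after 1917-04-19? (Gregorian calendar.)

1565

Apr 19, 1917 → Apr 19, 1918: 365 days.
Apr 19, 1918 → Apr 19, 1919: 365 days.
Apr 19, 1919 → Apr 19, 1920: 366 days (Feb 29, 1920 is in that span).
Apr 19, 1920 → Apr 19, 1921: 365 days.
Apr 19, 1921 → May 19, 1921: 30 days (April has 30).
May 19, 1921 → Jun 19, 1921: 31 days (May has 31).
Jun 19, 1921 → Jul 19, 1921: 30 days (June has 30).
Jul 19, 1921 → Aug 1, 1921: 13 days.
Total: 1565 days.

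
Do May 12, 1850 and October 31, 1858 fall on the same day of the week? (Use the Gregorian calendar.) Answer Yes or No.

From May 12, 1850 to Oct 31, 1858 is 3094 days.
3094 mod 7 = 0, so they are the same weekday.
(May 12, 1850 is a Sunday; Oct 31, 1858 is a Sunday.)

Yes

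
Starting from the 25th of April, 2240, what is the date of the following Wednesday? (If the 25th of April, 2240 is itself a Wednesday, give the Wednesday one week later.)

Apr 25, 2240 is a Saturday.
From Saturday to the next Wednesday is 4 days.
Apr 25, 2240 + 4 = Apr 29, 2240.

April 29, 2240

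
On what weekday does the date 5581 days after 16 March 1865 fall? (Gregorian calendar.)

First find the weekday of Mar 16, 1865. Doomsday rule: the anchor day for the 1800s is Friday. For year 65: 65÷12 = 5 r 5, and 5÷4 = 1, so 5+5+1 = 11.
Friday + 11 ≡ Tuesday — that's 1865's doomsday.
In March the doomsday date is Mar 14.
Mar 16 is 2 days after Mar 14; 2 mod 7 = 2, so Tuesday + 2 = Thursday.
5581 mod 7 = 2, so 5581 days after a Thursday is Thursday + 2 = Saturday.

Saturday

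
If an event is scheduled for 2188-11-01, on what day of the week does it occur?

January 1, 2188 is a Tuesday.
Jan 1, 2188 → Feb 1, 2188: 31 days (January has 31).
Feb 1, 2188 → Mar 1, 2188: 29 days (February has 29).
Mar 1, 2188 → Apr 1, 2188: 31 days (March has 31).
Apr 1, 2188 → May 1, 2188: 30 days (April has 30).
May 1, 2188 → Jun 1, 2188: 31 days (May has 31).
Jun 1, 2188 → Jul 1, 2188: 30 days (June has 30).
Jul 1, 2188 → Aug 1, 2188: 31 days (July has 31).
Aug 1, 2188 → Sep 1, 2188: 31 days (August has 31).
Sep 1, 2188 → Oct 1, 2188: 30 days (September has 30).
Oct 1, 2188 → Nov 1, 2188: 31 days.
Total: 305 days.
305 mod 7 = 4, so Tuesday + 4 = Saturday.

Saturday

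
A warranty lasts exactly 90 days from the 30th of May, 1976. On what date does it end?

May has 31 days: +2 → Jun 1, 1976 (88 left).
Jun has 30 days: +30 → Jul 1, 1976 (58 left).
Jul has 31 days: +31 → Aug 1, 1976 (27 left).
+27 → Aug 28, 1976.

August 28, 1976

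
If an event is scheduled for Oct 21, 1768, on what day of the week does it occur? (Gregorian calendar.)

Doomsday rule: the anchor day for the 1700s is Sunday. For year 68: 68÷12 = 5 r 8, and 8÷4 = 2, so 5+8+2 = 15.
Sunday + 15 ≡ Monday — that's 1768's doomsday.
In October the doomsday date is Oct 10.
Oct 21 is 11 days after Oct 10; 11 mod 7 = 4, so Monday + 4 = Friday.

Friday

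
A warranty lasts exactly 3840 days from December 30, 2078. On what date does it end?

July 5, 2089

+365 (one year) → Dec 30, 2079 (3475 left).
+366 (one year; includes Feb 29, 2080) → Dec 30, 2080 (3109 left).
+365 (one year) → Dec 30, 2081 (2744 left).
+365 (one year) → Dec 30, 2082 (2379 left).
+365 (one year) → Dec 30, 2083 (2014 left).
+366 (one year; includes Feb 29, 2084) → Dec 30, 2084 (1648 left).
+365 (one year) → Dec 30, 2085 (1283 left).
+365 (one year) → Dec 30, 2086 (918 left).
+365 (one year) → Dec 30, 2087 (553 left).
+366 (one year; includes Feb 29, 2088) → Dec 30, 2088 (187 left).
Dec has 31 days: +2 → Jan 1, 2089 (185 left).
Jan has 31 days: +31 → Feb 1, 2089 (154 left).
Feb has 28 days: +28 → Mar 1, 2089 (126 left).
Mar has 31 days: +31 → Apr 1, 2089 (95 left).
Apr has 30 days: +30 → May 1, 2089 (65 left).
May has 31 days: +31 → Jun 1, 2089 (34 left).
Jun has 30 days: +30 → Jul 1, 2089 (4 left).
+4 → Jul 5, 2089.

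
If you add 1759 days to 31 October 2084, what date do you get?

+365 (one year) → Oct 31, 2085 (1394 left).
+365 (one year) → Oct 31, 2086 (1029 left).
+365 (one year) → Oct 31, 2087 (664 left).
+366 (one year; includes Feb 29, 2088) → Oct 31, 2088 (298 left).
Oct has 31 days: +1 → Nov 1, 2088 (297 left).
Nov has 30 days: +30 → Dec 1, 2088 (267 left).
Dec has 31 days: +31 → Jan 1, 2089 (236 left).
Jan has 31 days: +31 → Feb 1, 2089 (205 left).
Feb has 28 days: +28 → Mar 1, 2089 (177 left).
Mar has 31 days: +31 → Apr 1, 2089 (146 left).
Apr has 30 days: +30 → May 1, 2089 (116 left).
May has 31 days: +31 → Jun 1, 2089 (85 left).
Jun has 30 days: +30 → Jul 1, 2089 (55 left).
Jul has 31 days: +31 → Aug 1, 2089 (24 left).
+24 → Aug 25, 2089.

August 25, 2089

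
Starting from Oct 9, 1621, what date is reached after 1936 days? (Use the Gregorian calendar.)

+365 (one year) → Oct 9, 1622 (1571 left).
+365 (one year) → Oct 9, 1623 (1206 left).
+366 (one year; includes Feb 29, 1624) → Oct 9, 1624 (840 left).
+365 (one year) → Oct 9, 1625 (475 left).
+365 (one year) → Oct 9, 1626 (110 left).
Oct has 31 days: +23 → Nov 1, 1626 (87 left).
Nov has 30 days: +30 → Dec 1, 1626 (57 left).
Dec has 31 days: +31 → Jan 1, 1627 (26 left).
+26 → Jan 27, 1627.

January 27, 1627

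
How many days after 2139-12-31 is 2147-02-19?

Dec 31, 2139 → Dec 31, 2140: 366 days (Feb 29, 2140 is in that span).
Dec 31, 2140 → Dec 31, 2141: 365 days.
Dec 31, 2141 → Dec 31, 2142: 365 days.
Dec 31, 2142 → Dec 31, 2143: 365 days.
Dec 31, 2143 → Dec 31, 2144: 366 days (Feb 29, 2144 is in that span).
Dec 31, 2144 → Dec 31, 2145: 365 days.
Dec 31, 2145 → Dec 31, 2146: 365 days.
Dec 31, 2146 → Jan 31, 2147: 31 days (December has 31).
Jan 31, 2147 → Feb 19, 2147: 19 days.
Total: 2607 days.

2607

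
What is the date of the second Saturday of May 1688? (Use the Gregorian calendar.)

May 8, 1688

May 1, 1688 is a Saturday.
The first Saturday is therefore May 1 (same day).
The second Saturday is 1 + 1×7 = May 8.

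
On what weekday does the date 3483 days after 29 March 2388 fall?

Mar 29, 2388 is a Tuesday.
3483 mod 7 = 4, so 3483 days after a Tuesday is Tuesday + 4 = Saturday.

Saturday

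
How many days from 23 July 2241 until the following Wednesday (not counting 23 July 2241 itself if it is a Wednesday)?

5

Jul 23, 2241 is a Friday.
From Friday to the next Wednesday is 5 days.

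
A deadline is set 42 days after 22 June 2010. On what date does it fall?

Jun has 30 days: +9 → Jul 1, 2010 (33 left).
Jul has 31 days: +31 → Aug 1, 2010 (2 left).
+2 → Aug 3, 2010.

August 3, 2010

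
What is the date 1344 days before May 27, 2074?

−365 (one year) → May 27, 2073 (979 left).
−365 (one year) → May 27, 2072 (614 left).
−366 (one year; includes Feb 29, 2072) → May 27, 2071 (248 left).
−27 → Apr 30, 2071 (end of Apr, 30 days; 221 left).
−30 → Mar 31, 2071 (end of Mar, 31 days; 191 left).
−31 → Feb 28, 2071 (end of Feb, 28 days; 160 left).
−28 → Jan 31, 2071 (end of Jan, 31 days; 132 left).
−31 → Dec 31, 2070 (end of Dec, 31 days; 101 left).
−31 → Nov 30, 2070 (end of Nov, 30 days; 70 left).
−30 → Oct 31, 2070 (end of Oct, 31 days; 40 left).
−31 → Sep 30, 2070 (end of Sep, 30 days; 9 left).
−9 → Sep 21, 2070.

September 21, 2070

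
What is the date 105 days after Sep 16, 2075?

December 30, 2075

Sep has 30 days: +15 → Oct 1, 2075 (90 left).
Oct has 31 days: +31 → Nov 1, 2075 (59 left).
Nov has 30 days: +30 → Dec 1, 2075 (29 left).
+29 → Dec 30, 2075.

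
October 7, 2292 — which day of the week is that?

Doomsday rule: the anchor day for the 2200s is Friday. For year 92: 92÷12 = 7 r 8, and 8÷4 = 2, so 7+8+2 = 17.
Friday + 17 ≡ Monday — that's 2292's doomsday.
In October the doomsday date is Oct 10.
Oct 7 is 3 days before Oct 10; 3 mod 7 = 3, so Monday − 3 = Friday.

Friday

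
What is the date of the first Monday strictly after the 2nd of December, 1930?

December 8, 1930

Dec 2, 1930 is a Tuesday.
From Tuesday to the next Monday is 6 days.
Dec 2, 1930 + 6 = Dec 8, 1930.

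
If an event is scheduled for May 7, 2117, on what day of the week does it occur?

Friday

Doomsday rule: the anchor day for the 2100s is Sunday. For year 17: 17÷12 = 1 r 5, and 5÷4 = 1, so 1+5+1 = 7.
Sunday + 7 ≡ Sunday — that's 2117's doomsday.
In May the doomsday date is May 9.
May 7 is 2 days before May 9; 2 mod 7 = 2, so Sunday − 2 = Friday.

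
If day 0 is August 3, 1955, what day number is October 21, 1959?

1540

Aug 3, 1955 → Aug 3, 1956: 366 days (Feb 29, 1956 is in that span).
Aug 3, 1956 → Aug 3, 1957: 365 days.
Aug 3, 1957 → Aug 3, 1958: 365 days.
Aug 3, 1958 → Aug 3, 1959: 365 days.
Aug 3, 1959 → Sep 3, 1959: 31 days (August has 31).
Sep 3, 1959 → Oct 3, 1959: 30 days (September has 30).
Oct 3, 1959 → Oct 21, 1959: 18 days.
Total: 1540 days.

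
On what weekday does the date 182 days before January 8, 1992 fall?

First find the weekday of Jan 8, 1992. Doomsday rule: the anchor day for the 1900s is Wednesday. For year 92: 92÷12 = 7 r 8, and 8÷4 = 2, so 7+8+2 = 17.
Wednesday + 17 ≡ Saturday — that's 1992's doomsday.
In January the doomsday date is Jan 4 (1992 is a leap year (divisible by 4)).
Jan 8 is 4 days after Jan 4; 4 mod 7 = 4, so Saturday + 4 = Wednesday.
182 mod 7 = 0, so 182 days before a Wednesday is Wednesday − 0 = Wednesday.

Wednesday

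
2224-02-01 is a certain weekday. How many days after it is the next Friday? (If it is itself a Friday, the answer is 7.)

Feb 1, 2224 is a Sunday.
From Sunday to the next Friday is 5 days.

5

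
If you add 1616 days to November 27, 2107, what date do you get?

April 30, 2112

+366 (one year; includes Feb 29, 2108) → Nov 27, 2108 (1250 left).
+365 (one year) → Nov 27, 2109 (885 left).
+365 (one year) → Nov 27, 2110 (520 left).
+365 (one year) → Nov 27, 2111 (155 left).
Nov has 30 days: +4 → Dec 1, 2111 (151 left).
Dec has 31 days: +31 → Jan 1, 2112 (120 left).
Jan has 31 days: +31 → Feb 1, 2112 (89 left).
Feb has 29 days: +29 → Mar 1, 2112 (60 left).
Mar has 31 days: +31 → Apr 1, 2112 (29 left).
+29 → Apr 30, 2112.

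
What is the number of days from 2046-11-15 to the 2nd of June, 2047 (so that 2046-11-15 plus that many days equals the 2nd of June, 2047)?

199

Nov 15, 2046 → Dec 15, 2046: 30 days (November has 30).
Dec 15, 2046 → Jan 15, 2047: 31 days (December has 31).
Jan 15, 2047 → Feb 15, 2047: 31 days (January has 31).
Feb 15, 2047 → Mar 15, 2047: 28 days (February has 28).
Mar 15, 2047 → Apr 15, 2047: 31 days (March has 31).
Apr 15, 2047 → May 15, 2047: 30 days (April has 30).
May 15, 2047 → Jun 2, 2047: 18 days.
Total: 199 days.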